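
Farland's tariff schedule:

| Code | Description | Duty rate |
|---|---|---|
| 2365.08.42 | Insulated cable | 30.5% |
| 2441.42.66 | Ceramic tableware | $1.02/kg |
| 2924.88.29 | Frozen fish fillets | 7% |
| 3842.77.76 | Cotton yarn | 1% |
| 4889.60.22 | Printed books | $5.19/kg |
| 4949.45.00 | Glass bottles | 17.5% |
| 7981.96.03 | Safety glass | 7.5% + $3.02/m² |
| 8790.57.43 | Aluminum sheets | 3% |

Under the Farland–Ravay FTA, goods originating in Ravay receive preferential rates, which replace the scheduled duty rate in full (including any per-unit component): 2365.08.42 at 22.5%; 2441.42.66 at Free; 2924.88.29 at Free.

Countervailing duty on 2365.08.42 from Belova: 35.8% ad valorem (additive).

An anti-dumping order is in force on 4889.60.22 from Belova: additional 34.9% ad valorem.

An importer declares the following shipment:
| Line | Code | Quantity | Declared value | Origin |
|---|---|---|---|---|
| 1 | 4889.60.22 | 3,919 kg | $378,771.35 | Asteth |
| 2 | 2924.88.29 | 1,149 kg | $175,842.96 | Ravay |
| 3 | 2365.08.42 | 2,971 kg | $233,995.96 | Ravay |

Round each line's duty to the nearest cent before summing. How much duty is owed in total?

$72,988.70

Line 1 (4889.60.22, Asteth, 3,919 kg, $378,771.35):
Base rate for 4889.60.22 is $5.19/kg.
The additional-duty order on 4889.60.22 targets Belova, not Asteth; it does not apply.
Duty = 3,919 × $5.19 = $20,339.61.
Line 2 (2924.88.29, Ravay, 1,149 kg, $175,842.96):
Base rate for 2924.88.29 is 7%.
Origin Ravay qualifies under the Farland–Ravay agreement and 2924.88.29 is covered: preferential rate Free applies instead.
Duty = $175,842.96 × 0% = $0.00.
Line 3 (2365.08.42, Ravay, 2,971 kg, $233,995.96):
Base rate for 2365.08.42 is 30.5%.
Origin Ravay qualifies under the Farland–Ravay agreement and 2365.08.42 is covered: preferential rate 22.5% applies instead.
The additional-duty order on 2365.08.42 targets Belova, not Ravay; it does not apply.
Duty = $233,995.96 × 22.5% = $52,649.09.
Total = $20,339.61 + $0.00 + $52,649.09 = $72,988.70.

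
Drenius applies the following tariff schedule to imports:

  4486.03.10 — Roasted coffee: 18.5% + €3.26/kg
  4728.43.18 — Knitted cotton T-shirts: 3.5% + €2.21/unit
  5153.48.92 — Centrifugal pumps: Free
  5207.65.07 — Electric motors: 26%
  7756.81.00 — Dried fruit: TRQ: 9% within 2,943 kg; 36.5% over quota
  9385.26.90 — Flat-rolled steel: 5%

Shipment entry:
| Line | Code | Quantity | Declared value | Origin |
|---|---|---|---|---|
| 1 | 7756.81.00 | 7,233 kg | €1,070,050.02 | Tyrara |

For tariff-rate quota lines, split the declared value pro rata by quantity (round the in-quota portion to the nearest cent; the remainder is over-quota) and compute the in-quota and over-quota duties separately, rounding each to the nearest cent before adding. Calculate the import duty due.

Line 1 (7756.81.00, Tyrara, 7,233 kg, €1,070,050.02):
Code 7756.81.00 is under a tariff-rate quota (threshold 2,943 kg). In-quota: 2,943 kg at 9%; over-quota: 4,290 kg at 36.5%.
Pro-rata value split: in-quota = €1,070,050.02 × 2,943/7,233 = €435,387.42; over-quota = €1,070,050.02 − €435,387.42 = €634,662.60.
In-quota duty = €435,387.42 × 9% = €39,184.87. Over-quota duty = €634,662.60 × 36.5% = €231,651.85.
Line duty = €39,184.87 + €231,651.85 = €270,836.72.

€270,836.72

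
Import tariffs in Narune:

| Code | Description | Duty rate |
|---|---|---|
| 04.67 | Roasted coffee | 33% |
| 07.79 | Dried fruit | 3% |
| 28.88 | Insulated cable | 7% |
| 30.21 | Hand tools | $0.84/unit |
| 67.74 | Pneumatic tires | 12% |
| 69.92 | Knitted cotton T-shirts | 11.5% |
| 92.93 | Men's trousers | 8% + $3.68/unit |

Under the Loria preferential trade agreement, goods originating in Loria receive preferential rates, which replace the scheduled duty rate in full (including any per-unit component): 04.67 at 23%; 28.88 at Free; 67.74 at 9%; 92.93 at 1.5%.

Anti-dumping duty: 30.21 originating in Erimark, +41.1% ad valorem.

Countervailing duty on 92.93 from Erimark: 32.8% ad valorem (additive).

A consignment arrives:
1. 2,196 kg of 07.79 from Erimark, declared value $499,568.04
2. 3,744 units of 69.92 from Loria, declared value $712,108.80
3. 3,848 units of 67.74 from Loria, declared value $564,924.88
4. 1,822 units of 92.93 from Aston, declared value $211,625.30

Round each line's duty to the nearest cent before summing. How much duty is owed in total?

Line 1 (07.79, Erimark, 2,196 kg, $499,568.04):
Base rate for 07.79 is 3%.
Duty = $499,568.04 × 3% = $14,987.04.
Line 2 (69.92, Loria, 3,744 units, $712,108.80):
Base rate for 69.92 is 11.5%.
Origin Loria is the FTA partner but 69.92 is not on the preference list; base rate stands.
Duty = $712,108.80 × 11.5% = $81,892.51.
Line 3 (67.74, Loria, 3,848 units, $564,924.88):
Base rate for 67.74 is 12%.
Origin Loria qualifies under the Narune–Loria agreement and 67.74 is covered: preferential rate 9% applies instead.
Duty = $564,924.88 × 9% = $50,843.24.
Line 4 (92.93, Aston, 1,822 units, $211,625.30):
Base rate for 92.93 is 8% + $3.68/unit.
92.93 has an FTA preferential rate, but origin Aston is not Loria; base rate stands.
The additional-duty order on 92.93 targets Erimark, not Aston; it does not apply.
Duty = $211,625.30 × 8% + 1,822 × $3.68 = $23,634.98.
Total = $14,987.04 + $81,892.51 + $50,843.24 + $23,634.98 = $171,357.77.

$171,357.77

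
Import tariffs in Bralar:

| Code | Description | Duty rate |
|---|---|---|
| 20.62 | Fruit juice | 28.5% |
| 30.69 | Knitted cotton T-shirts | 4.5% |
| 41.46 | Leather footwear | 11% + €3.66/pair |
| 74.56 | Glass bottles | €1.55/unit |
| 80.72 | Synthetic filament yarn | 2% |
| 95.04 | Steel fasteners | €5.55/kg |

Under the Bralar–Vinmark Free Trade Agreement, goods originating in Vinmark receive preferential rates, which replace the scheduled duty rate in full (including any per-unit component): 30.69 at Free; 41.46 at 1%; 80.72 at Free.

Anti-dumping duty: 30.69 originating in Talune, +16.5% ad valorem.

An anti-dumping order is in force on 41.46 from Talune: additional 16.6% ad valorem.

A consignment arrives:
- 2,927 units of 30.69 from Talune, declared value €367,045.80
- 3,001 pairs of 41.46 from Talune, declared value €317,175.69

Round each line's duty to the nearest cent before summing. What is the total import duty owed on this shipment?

€175,603.77

Line 1 (30.69, Talune, 2,927 units, €367,045.80):
Base rate for 30.69 is 4.5%.
30.69 has an FTA preferential rate, but origin Talune is not Vinmark; base rate stands.
Additional duty on 30.69 from Talune: +16.5%. Applied ad valorem rate: 4.5% + 16.5% = 21%.
Duty = €367,045.80 × 21% = €77,079.62.
Line 2 (41.46, Talune, 3,001 pairs, €317,175.69):
Base rate for 41.46 is 11% + €3.66/pair.
41.46 has an FTA preferential rate, but origin Talune is not Vinmark; base rate stands.
Additional duty on 41.46 from Talune: +16.6%. Applied ad valorem rate: 11% + 16.6% = 27.6%.
Duty = €317,175.69 × 27.6% + 3,001 × €3.66 = €98,524.15.
Total = €77,079.62 + €98,524.15 = €175,603.77.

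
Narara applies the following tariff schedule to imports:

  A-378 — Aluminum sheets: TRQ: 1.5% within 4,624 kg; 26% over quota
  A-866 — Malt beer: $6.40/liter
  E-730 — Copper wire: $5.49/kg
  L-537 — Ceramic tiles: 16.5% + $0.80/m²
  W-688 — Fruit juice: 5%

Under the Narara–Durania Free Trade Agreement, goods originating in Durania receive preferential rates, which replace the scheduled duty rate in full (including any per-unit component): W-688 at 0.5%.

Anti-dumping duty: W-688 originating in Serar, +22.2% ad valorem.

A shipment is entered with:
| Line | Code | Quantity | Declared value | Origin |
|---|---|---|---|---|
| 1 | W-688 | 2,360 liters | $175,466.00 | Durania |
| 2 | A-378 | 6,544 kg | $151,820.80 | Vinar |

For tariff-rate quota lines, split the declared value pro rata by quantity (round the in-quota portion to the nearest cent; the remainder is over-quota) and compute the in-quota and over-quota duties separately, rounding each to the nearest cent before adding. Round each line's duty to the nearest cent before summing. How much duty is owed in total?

Line 1 (W-688, Durania, 2,360 liters, $175,466.00):
Base rate for W-688 is 5%.
Origin Durania qualifies under the Narara–Durania agreement and W-688 is covered: preferential rate 0.5% applies instead.
The additional-duty order on W-688 targets Serar, not Durania; it does not apply.
Duty = $175,466.00 × 0.5% = $877.33.
Line 2 (A-378, Vinar, 6,544 kg, $151,820.80):
Code A-378 is under a tariff-rate quota (threshold 4,624 kg). In-quota: 4,624 kg at 1.5%; over-quota: 1,920 kg at 26%.
Pro-rata value split: in-quota = $151,820.80 × 4,624/6,544 = $107,276.80; over-quota = $151,820.80 − $107,276.80 = $44,544.00.
In-quota duty = $107,276.80 × 1.5% = $1,609.15. Over-quota duty = $44,544.00 × 26% = $11,581.44.
Line duty = $1,609.15 + $11,581.44 = $13,190.59.
Total = $877.33 + $13,190.59 = $14,067.92.

$14,067.92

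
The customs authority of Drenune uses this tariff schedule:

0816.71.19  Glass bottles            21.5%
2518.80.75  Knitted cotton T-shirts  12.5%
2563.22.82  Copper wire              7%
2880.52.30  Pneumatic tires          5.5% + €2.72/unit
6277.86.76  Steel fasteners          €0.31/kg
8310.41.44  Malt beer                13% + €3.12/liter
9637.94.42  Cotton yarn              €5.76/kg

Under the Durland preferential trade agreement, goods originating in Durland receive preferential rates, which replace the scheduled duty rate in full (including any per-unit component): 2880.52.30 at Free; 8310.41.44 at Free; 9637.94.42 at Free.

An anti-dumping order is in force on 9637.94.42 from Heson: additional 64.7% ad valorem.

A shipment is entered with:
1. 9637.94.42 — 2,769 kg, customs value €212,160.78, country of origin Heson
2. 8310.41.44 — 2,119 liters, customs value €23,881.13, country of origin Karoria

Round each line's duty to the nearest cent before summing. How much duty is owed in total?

Line 1 (9637.94.42, Heson, 2,769 kg, €212,160.78):
Base rate for 9637.94.42 is €5.76/kg.
9637.94.42 has an FTA preferential rate, but origin Heson is not Durland; base rate stands.
Additional duty on 9637.94.42 from Heson: +64.7% ad valorem. Applied ad valorem rate = 64.7%.
Duty = €212,160.78 × 64.7% + 2,769 × €5.76 = €153,217.46.
Line 2 (8310.41.44, Karoria, 2,119 liters, €23,881.13):
Base rate for 8310.41.44 is 13% + €3.12/liter.
8310.41.44 has an FTA preferential rate, but origin Karoria is not Durland; base rate stands.
Duty = €23,881.13 × 13% + 2,119 × €3.12 = €9,715.83.
Total = €153,217.46 + €9,715.83 = €162,933.29.

€162,933.29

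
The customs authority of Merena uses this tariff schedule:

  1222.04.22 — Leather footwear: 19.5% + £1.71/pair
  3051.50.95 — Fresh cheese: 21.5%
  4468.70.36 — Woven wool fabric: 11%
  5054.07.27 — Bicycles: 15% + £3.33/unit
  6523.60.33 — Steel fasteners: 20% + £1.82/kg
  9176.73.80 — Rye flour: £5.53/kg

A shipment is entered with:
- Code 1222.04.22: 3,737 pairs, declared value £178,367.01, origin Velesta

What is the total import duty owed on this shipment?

Line 1 (1222.04.22, Velesta, 3,737 pairs, £178,367.01):
Base rate for 1222.04.22 is 19.5% + £1.71/pair.
Duty = £178,367.01 × 19.5% + 3,737 × £1.71 = £41,171.84.

£41,171.84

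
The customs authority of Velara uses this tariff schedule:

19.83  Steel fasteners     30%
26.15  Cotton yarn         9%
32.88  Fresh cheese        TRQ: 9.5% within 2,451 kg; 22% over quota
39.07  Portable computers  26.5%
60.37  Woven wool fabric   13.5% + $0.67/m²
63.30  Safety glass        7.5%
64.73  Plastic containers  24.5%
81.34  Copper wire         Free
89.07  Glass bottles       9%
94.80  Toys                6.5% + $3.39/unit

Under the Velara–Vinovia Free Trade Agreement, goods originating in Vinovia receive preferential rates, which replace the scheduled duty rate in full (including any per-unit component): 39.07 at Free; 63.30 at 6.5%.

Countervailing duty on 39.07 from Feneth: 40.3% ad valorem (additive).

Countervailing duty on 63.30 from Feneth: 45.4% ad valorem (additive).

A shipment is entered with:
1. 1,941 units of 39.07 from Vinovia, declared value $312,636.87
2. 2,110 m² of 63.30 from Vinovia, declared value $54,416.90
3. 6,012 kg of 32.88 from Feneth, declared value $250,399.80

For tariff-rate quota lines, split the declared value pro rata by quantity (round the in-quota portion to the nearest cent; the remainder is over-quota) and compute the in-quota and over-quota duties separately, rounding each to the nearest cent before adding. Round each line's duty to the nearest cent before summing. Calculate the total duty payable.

$45,864.53

Line 1 (39.07, Vinovia, 1,941 units, $312,636.87):
Base rate for 39.07 is 26.5%.
Origin Vinovia qualifies under the Velara–Vinovia agreement and 39.07 is covered: preferential rate Free applies instead.
The additional-duty order on 39.07 targets Feneth, not Vinovia; it does not apply.
Duty = $312,636.87 × 0% = $0.00.
Line 2 (63.30, Vinovia, 2,110 m², $54,416.90):
Base rate for 63.30 is 7.5%.
Origin Vinovia qualifies under the Velara–Vinovia agreement and 63.30 is covered: preferential rate 6.5% applies instead.
The additional-duty order on 63.30 targets Feneth, not Vinovia; it does not apply.
Duty = $54,416.90 × 6.5% = $3,537.10.
Line 3 (32.88, Feneth, 6,012 kg, $250,399.80):
Code 32.88 is under a tariff-rate quota (threshold 2,451 kg). In-quota: 2,451 kg at 9.5%; over-quota: 3,561 kg at 22%.
Pro-rata value split: in-quota = $250,399.80 × 2,451/6,012 = $102,084.15; over-quota = $250,399.80 − $102,084.15 = $148,315.65.
In-quota duty = $102,084.15 × 9.5% = $9,697.99. Over-quota duty = $148,315.65 × 22% = $32,629.44.
Line duty = $9,697.99 + $32,629.44 = $42,327.43.
Total = $0.00 + $3,537.10 + $42,327.43 = $45,864.53.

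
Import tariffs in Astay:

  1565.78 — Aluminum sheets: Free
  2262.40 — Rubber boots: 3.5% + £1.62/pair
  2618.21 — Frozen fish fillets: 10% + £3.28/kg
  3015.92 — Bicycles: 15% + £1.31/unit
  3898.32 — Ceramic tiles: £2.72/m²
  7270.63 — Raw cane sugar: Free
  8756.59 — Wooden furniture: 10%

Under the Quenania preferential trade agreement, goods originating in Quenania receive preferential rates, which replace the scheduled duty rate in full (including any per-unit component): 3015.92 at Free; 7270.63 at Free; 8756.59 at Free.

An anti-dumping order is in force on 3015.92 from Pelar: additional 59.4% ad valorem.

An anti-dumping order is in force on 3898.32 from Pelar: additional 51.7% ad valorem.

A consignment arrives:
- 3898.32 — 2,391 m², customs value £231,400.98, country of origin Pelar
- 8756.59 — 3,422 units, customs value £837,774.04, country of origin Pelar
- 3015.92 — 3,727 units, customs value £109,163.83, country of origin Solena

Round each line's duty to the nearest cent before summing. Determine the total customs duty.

Line 1 (3898.32, Pelar, 2,391 m², £231,400.98):
Base rate for 3898.32 is £2.72/m².
Additional duty on 3898.32 from Pelar: +51.7% ad valorem. Applied ad valorem rate = 51.7%.
Duty = £231,400.98 × 51.7% + 2,391 × £2.72 = £126,137.83.
Line 2 (8756.59, Pelar, 3,422 units, £837,774.04):
Base rate for 8756.59 is 10%.
8756.59 has an FTA preferential rate, but origin Pelar is not Quenania; base rate stands.
Duty = £837,774.04 × 10% = £83,777.40.
Line 3 (3015.92, Solena, 3,727 units, £109,163.83):
Base rate for 3015.92 is 15% + £1.31/unit.
3015.92 has an FTA preferential rate, but origin Solena is not Quenania; base rate stands.
The additional-duty order on 3015.92 targets Pelar, not Solena; it does not apply.
Duty = £109,163.83 × 15% + 3,727 × £1.31 = £21,256.94.
Total = £126,137.83 + £83,777.40 + £21,256.94 = £231,172.17.

£231,172.17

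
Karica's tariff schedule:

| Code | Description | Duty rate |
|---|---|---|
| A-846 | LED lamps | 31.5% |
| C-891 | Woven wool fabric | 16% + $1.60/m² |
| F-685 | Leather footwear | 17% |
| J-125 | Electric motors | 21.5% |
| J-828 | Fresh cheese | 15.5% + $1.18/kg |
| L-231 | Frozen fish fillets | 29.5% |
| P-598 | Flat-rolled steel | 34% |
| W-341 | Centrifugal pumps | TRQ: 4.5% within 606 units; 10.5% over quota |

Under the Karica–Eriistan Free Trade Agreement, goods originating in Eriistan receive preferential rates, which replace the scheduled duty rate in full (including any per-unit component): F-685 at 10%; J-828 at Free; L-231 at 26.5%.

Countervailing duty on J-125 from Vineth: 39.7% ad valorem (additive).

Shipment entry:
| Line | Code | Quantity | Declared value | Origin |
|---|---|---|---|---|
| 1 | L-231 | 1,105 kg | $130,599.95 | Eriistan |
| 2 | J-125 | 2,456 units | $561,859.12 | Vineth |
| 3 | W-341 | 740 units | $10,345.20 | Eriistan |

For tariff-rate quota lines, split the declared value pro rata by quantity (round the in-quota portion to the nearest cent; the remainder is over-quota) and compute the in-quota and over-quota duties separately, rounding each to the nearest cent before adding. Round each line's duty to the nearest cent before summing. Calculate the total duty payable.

$379,044.70

Line 1 (L-231, Eriistan, 1,105 kg, $130,599.95):
Base rate for L-231 is 29.5%.
Origin Eriistan qualifies under the Karica–Eriistan agreement and L-231 is covered: preferential rate 26.5% applies instead.
Duty = $130,599.95 × 26.5% = $34,608.99.
Line 2 (J-125, Vineth, 2,456 units, $561,859.12):
Base rate for J-125 is 21.5%.
Additional duty on J-125 from Vineth: +39.7%. Applied ad valorem rate: 21.5% + 39.7% = 61.2%.
Duty = $561,859.12 × 61.2% = $343,857.78.
Line 3 (W-341, Eriistan, 740 units, $10,345.20):
Code W-341 is under a tariff-rate quota (threshold 606 units). In-quota: 606 units at 4.5%; over-quota: 134 units at 10.5%.
Pro-rata value split: in-quota = $10,345.20 × 606/740 = $8,471.88; over-quota = $10,345.20 − $8,471.88 = $1,873.32.
In-quota duty = $8,471.88 × 4.5% = $381.23. Over-quota duty = $1,873.32 × 10.5% = $196.70.
Line duty = $381.23 + $196.70 = $577.93.
Total = $34,608.99 + $343,857.78 + $577.93 = $379,044.70.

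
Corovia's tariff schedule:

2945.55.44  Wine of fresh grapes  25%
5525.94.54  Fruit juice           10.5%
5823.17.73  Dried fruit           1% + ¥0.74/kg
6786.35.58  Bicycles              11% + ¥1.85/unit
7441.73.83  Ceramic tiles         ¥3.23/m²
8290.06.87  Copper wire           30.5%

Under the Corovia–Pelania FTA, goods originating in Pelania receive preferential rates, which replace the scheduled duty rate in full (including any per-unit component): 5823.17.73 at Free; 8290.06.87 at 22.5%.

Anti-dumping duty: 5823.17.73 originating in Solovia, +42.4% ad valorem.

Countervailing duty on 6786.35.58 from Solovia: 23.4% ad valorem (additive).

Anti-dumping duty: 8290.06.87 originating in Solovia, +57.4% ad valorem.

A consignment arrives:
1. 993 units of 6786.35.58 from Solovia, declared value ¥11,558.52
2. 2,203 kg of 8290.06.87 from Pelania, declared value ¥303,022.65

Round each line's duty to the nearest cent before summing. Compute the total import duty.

Line 1 (6786.35.58, Solovia, 993 units, ¥11,558.52):
Base rate for 6786.35.58 is 11% + ¥1.85/unit.
Additional duty on 6786.35.58 from Solovia: +23.4%. Applied ad valorem rate: 11% + 23.4% = 34.4%.
Duty = ¥11,558.52 × 34.4% + 993 × ¥1.85 = ¥5,813.18.
Line 2 (8290.06.87, Pelania, 2,203 kg, ¥303,022.65):
Base rate for 8290.06.87 is 30.5%.
Origin Pelania qualifies under the Corovia–Pelania agreement and 8290.06.87 is covered: preferential rate 22.5% applies instead.
The additional-duty order on 8290.06.87 targets Solovia, not Pelania; it does not apply.
Duty = ¥303,022.65 × 22.5% = ¥68,180.10.
Total = ¥5,813.18 + ¥68,180.10 = ¥73,993.28.

¥73,993.28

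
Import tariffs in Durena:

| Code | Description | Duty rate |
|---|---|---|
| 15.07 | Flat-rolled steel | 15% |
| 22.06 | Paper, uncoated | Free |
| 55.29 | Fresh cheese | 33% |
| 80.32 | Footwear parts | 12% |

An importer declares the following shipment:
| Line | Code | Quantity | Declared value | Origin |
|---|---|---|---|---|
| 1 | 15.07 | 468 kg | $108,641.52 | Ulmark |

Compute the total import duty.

Line 1 (15.07, Ulmark, 468 kg, $108,641.52):
Base rate for 15.07 is 15%.
Duty = $108,641.52 × 15% = $16,296.23.

$16,296.23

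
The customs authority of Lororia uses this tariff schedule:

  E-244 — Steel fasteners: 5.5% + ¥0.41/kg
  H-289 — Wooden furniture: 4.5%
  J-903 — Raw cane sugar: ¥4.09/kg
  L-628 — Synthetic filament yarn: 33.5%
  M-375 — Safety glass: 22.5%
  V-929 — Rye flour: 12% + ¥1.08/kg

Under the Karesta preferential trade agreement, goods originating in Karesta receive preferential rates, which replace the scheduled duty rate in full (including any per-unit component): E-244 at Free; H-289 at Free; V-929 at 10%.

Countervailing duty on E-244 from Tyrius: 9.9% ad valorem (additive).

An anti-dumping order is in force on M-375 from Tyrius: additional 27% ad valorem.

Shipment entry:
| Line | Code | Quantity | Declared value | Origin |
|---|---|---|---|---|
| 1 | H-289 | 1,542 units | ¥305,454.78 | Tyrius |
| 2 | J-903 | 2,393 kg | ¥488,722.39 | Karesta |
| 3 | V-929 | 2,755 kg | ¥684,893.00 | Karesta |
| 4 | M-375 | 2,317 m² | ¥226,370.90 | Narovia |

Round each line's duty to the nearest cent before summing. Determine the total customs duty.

Line 1 (H-289, Tyrius, 1,542 units, ¥305,454.78):
Base rate for H-289 is 4.5%.
H-289 has an FTA preferential rate, but origin Tyrius is not Karesta; base rate stands.
Duty = ¥305,454.78 × 4.5% = ¥13,745.47.
Line 2 (J-903, Karesta, 2,393 kg, ¥488,722.39):
Base rate for J-903 is ¥4.09/kg.
Origin Karesta is the FTA partner but J-903 is not on the preference list; base rate stands.
Duty = 2,393 × ¥4.09 = ¥9,787.37.
Line 3 (V-929, Karesta, 2,755 kg, ¥684,893.00):
Base rate for V-929 is 12% + ¥1.08/kg.
Origin Karesta qualifies under the Lororia–Karesta agreement and V-929 is covered: preferential rate 10% applies instead.
Duty = ¥684,893.00 × 10% = ¥68,489.30.
Line 4 (M-375, Narovia, 2,317 m², ¥226,370.90):
Base rate for M-375 is 22.5%.
The additional-duty order on M-375 targets Tyrius, not Narovia; it does not apply.
Duty = ¥226,370.90 × 22.5% = ¥50,933.45.
Total = ¥13,745.47 + ¥9,787.37 + ¥68,489.30 + ¥50,933.45 = ¥142,955.59.

¥142,955.59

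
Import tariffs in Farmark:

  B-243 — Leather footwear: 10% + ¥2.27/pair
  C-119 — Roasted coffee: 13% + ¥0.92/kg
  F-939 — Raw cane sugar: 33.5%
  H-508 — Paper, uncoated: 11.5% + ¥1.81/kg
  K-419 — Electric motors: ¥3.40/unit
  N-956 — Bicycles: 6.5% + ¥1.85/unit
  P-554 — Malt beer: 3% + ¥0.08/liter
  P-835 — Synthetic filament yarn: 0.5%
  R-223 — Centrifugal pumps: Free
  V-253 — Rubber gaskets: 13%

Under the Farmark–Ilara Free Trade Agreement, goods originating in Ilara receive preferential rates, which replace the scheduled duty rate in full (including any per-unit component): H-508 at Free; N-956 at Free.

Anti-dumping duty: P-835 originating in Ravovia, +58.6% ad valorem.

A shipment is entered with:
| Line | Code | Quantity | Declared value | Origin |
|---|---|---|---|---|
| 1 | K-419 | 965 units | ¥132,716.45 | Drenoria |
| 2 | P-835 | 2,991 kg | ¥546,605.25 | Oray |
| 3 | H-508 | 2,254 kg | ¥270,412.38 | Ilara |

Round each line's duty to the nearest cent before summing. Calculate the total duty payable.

Line 1 (K-419, Drenoria, 965 units, ¥132,716.45):
Base rate for K-419 is ¥3.40/unit.
Duty = 965 × ¥3.40 = ¥3,281.00.
Line 2 (P-835, Oray, 2,991 kg, ¥546,605.25):
Base rate for P-835 is 0.5%.
The additional-duty order on P-835 targets Ravovia, not Oray; it does not apply.
Duty = ¥546,605.25 × 0.5% = ¥2,733.03.
Line 3 (H-508, Ilara, 2,254 kg, ¥270,412.38):
Base rate for H-508 is 11.5% + ¥1.81/kg.
Origin Ilara qualifies under the Farmark–Ilara agreement and H-508 is covered: preferential rate Free applies instead.
Duty = ¥270,412.38 × 0% = ¥0.00.
Total = ¥3,281.00 + ¥2,733.03 + ¥0.00 = ¥6,014.03.

¥6,014.03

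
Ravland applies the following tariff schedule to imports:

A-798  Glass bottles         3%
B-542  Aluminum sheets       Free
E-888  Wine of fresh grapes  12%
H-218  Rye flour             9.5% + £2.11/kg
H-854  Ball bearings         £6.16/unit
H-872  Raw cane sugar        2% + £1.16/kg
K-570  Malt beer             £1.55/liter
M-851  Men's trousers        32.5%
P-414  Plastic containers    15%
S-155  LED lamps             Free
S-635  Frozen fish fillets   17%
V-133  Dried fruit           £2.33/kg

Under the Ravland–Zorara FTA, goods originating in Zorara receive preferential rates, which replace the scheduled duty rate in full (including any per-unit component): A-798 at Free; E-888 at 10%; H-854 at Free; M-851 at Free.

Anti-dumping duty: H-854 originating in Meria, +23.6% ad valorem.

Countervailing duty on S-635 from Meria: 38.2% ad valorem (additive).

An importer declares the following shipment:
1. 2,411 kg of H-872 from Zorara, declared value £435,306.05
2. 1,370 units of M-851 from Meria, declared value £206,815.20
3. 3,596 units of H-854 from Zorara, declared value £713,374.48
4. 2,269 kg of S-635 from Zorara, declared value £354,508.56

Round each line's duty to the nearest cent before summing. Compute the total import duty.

Line 1 (H-872, Zorara, 2,411 kg, £435,306.05):
Base rate for H-872 is 2% + £1.16/kg.
Origin Zorara is the FTA partner but H-872 is not on the preference list; base rate stands.
Duty = £435,306.05 × 2% + 2,411 × £1.16 = £11,502.88.
Line 2 (M-851, Meria, 1,370 units, £206,815.20):
Base rate for M-851 is 32.5%.
M-851 has an FTA preferential rate, but origin Meria is not Zorara; base rate stands.
Duty = £206,815.20 × 32.5% = £67,214.94.
Line 3 (H-854, Zorara, 3,596 units, £713,374.48):
Base rate for H-854 is £6.16/unit.
Origin Zorara qualifies under the Ravland–Zorara agreement and H-854 is covered: preferential rate Free applies instead.
The additional-duty order on H-854 targets Meria, not Zorara; it does not apply.
Duty = £713,374.48 × 0% = £0.00.
Line 4 (S-635, Zorara, 2,269 kg, £354,508.56):
Base rate for S-635 is 17%.
Origin Zorara is the FTA partner but S-635 is not on the preference list; base rate stands.
The additional-duty order on S-635 targets Meria, not Zorara; it does not apply.
Duty = £354,508.56 × 17% = £60,266.46.
Total = £11,502.88 + £67,214.94 + £0.00 + £60,266.46 = £138,984.28.

£138,984.28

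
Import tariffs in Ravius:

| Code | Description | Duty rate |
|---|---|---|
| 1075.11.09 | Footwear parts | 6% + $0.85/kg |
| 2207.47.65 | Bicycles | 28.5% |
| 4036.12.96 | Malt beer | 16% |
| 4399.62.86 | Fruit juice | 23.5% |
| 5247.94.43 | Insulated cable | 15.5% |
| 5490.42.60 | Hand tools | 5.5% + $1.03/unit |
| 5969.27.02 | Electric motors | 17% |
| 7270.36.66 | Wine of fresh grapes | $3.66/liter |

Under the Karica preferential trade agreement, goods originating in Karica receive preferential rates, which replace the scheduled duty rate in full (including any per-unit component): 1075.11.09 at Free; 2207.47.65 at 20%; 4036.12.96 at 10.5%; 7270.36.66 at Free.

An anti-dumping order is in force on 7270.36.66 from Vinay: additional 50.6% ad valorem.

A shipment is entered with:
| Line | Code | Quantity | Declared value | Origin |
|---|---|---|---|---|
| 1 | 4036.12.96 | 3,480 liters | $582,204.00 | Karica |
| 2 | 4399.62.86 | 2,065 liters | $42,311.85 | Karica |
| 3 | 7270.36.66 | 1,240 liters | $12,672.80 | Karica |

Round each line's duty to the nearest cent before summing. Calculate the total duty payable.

Line 1 (4036.12.96, Karica, 3,480 liters, $582,204.00):
Base rate for 4036.12.96 is 16%.
Origin Karica qualifies under the Ravius–Karica agreement and 4036.12.96 is covered: preferential rate 10.5% applies instead.
Duty = $582,204.00 × 10.5% = $61,131.42.
Line 2 (4399.62.86, Karica, 2,065 liters, $42,311.85):
Base rate for 4399.62.86 is 23.5%.
Origin Karica is the FTA partner but 4399.62.86 is not on the preference list; base rate stands.
Duty = $42,311.85 × 23.5% = $9,943.28.
Line 3 (7270.36.66, Karica, 1,240 liters, $12,672.80):
Base rate for 7270.36.66 is $3.66/liter.
Origin Karica qualifies under the Ravius–Karica agreement and 7270.36.66 is covered: preferential rate Free applies instead.
The additional-duty order on 7270.36.66 targets Vinay, not Karica; it does not apply.
Duty = $12,672.80 × 0% = $0.00.
Total = $61,131.42 + $9,943.28 + $0.00 = $71,074.70.

$71,074.70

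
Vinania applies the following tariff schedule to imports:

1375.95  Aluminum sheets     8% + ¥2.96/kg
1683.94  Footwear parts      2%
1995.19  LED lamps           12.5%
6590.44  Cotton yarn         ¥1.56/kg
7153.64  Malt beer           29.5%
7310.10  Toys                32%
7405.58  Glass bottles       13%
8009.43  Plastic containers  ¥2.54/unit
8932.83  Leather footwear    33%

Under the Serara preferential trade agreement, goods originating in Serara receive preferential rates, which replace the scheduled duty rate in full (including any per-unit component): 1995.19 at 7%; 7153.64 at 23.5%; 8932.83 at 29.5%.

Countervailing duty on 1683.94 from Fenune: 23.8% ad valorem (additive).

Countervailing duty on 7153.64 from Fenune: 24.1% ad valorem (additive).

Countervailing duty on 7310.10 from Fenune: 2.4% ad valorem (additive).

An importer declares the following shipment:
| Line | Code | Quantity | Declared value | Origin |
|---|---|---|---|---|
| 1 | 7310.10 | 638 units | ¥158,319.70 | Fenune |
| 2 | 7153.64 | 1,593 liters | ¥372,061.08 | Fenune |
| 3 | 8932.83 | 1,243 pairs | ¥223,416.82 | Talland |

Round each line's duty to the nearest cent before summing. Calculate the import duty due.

Line 1 (7310.10, Fenune, 638 units, ¥158,319.70):
Base rate for 7310.10 is 32%.
Additional duty on 7310.10 from Fenune: +2.4%. Applied ad valorem rate: 32% + 2.4% = 34.4%.
Duty = ¥158,319.70 × 34.4% = ¥54,461.98.
Line 2 (7153.64, Fenune, 1,593 liters, ¥372,061.08):
Base rate for 7153.64 is 29.5%.
7153.64 has an FTA preferential rate, but origin Fenune is not Serara; base rate stands.
Additional duty on 7153.64 from Fenune: +24.1%. Applied ad valorem rate: 29.5% + 24.1% = 53.6%.
Duty = ¥372,061.08 × 53.6% = ¥199,424.74.
Line 3 (8932.83, Talland, 1,243 pairs, ¥223,416.82):
Base rate for 8932.83 is 33%.
8932.83 has an FTA preferential rate, but origin Talland is not Serara; base rate stands.
Duty = ¥223,416.82 × 33% = ¥73,727.55.
Total = ¥54,461.98 + ¥199,424.74 + ¥73,727.55 = ¥327,614.27.

¥327,614.27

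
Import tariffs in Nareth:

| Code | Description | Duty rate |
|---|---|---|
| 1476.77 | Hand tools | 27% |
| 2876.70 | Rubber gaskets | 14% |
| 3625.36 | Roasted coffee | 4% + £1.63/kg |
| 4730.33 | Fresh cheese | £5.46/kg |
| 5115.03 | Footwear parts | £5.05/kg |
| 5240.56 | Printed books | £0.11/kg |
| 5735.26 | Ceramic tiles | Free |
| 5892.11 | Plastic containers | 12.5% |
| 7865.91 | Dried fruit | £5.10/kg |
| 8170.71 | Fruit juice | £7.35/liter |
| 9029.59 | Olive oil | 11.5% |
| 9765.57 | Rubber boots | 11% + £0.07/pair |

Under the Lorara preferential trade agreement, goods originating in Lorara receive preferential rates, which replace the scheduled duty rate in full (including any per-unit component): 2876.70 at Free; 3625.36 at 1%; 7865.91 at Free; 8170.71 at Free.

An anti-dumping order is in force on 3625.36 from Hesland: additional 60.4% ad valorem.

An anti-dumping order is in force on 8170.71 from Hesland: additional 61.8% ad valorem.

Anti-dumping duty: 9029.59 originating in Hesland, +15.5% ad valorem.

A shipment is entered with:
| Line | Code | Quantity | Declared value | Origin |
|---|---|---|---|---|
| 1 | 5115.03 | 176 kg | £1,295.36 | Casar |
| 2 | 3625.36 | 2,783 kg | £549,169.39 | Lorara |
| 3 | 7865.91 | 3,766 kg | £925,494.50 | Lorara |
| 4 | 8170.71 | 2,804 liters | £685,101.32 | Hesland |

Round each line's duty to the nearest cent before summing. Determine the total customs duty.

Line 1 (5115.03, Casar, 176 kg, £1,295.36):
Base rate for 5115.03 is £5.05/kg.
Duty = 176 × £5.05 = £888.80.
Line 2 (3625.36, Lorara, 2,783 kg, £549,169.39):
Base rate for 3625.36 is 4% + £1.63/kg.
Origin Lorara qualifies under the Nareth–Lorara agreement and 3625.36 is covered: preferential rate 1% applies instead.
The additional-duty order on 3625.36 targets Hesland, not Lorara; it does not apply.
Duty = £549,169.39 × 1% = £5,491.69.
Line 3 (7865.91, Lorara, 3,766 kg, £925,494.50):
Base rate for 7865.91 is £5.10/kg.
Origin Lorara qualifies under the Nareth–Lorara agreement and 7865.91 is covered: preferential rate Free applies instead.
Duty = £925,494.50 × 0% = £0.00.
Line 4 (8170.71, Hesland, 2,804 liters, £685,101.32):
Base rate for 8170.71 is £7.35/liter.
8170.71 has an FTA preferential rate, but origin Hesland is not Lorara; base rate stands.
Additional duty on 8170.71 from Hesland: +61.8% ad valorem. Applied ad valorem rate = 61.8%.
Duty = £685,101.32 × 61.8% + 2,804 × £7.35 = £444,002.02.
Total = £888.80 + £5,491.69 + £0.00 + £444,002.02 = £450,382.51.

£450,382.51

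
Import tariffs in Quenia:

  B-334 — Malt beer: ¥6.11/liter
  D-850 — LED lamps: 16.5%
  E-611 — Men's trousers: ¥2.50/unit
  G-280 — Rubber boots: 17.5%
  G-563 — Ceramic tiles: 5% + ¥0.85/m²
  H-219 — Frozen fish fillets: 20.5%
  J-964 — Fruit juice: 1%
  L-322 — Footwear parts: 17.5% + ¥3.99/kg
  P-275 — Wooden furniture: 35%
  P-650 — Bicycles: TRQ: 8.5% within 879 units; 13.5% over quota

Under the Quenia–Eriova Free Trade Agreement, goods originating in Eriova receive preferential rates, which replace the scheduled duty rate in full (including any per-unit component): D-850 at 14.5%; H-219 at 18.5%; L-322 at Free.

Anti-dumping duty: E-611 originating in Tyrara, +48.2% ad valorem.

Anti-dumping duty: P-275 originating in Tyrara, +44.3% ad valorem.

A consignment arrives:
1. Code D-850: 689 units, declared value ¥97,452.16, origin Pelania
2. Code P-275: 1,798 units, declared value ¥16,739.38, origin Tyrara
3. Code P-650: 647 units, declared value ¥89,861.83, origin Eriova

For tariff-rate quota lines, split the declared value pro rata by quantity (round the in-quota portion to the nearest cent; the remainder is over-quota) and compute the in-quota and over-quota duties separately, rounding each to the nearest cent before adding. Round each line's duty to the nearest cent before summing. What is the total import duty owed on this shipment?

¥36,992.20

Line 1 (D-850, Pelania, 689 units, ¥97,452.16):
Base rate for D-850 is 16.5%.
D-850 has an FTA preferential rate, but origin Pelania is not Eriova; base rate stands.
Duty = ¥97,452.16 × 16.5% = ¥16,079.61.
Line 2 (P-275, Tyrara, 1,798 units, ¥16,739.38):
Base rate for P-275 is 35%.
Additional duty on P-275 from Tyrara: +44.3%. Applied ad valorem rate: 35% + 44.3% = 79.3%.
Duty = ¥16,739.38 × 79.3% = ¥13,274.33.
Line 3 (P-650, Eriova, 647 units, ¥89,861.83):
Code P-650 is under a tariff-rate quota (threshold 879 units). Quantity 647 units is within the quota, so the in-quota rate 8.5% applies to the full value.
Duty = ¥89,861.83 × 8.5% = ¥7,638.26.
Total = ¥16,079.61 + ¥13,274.33 + ¥7,638.26 = ¥36,992.20.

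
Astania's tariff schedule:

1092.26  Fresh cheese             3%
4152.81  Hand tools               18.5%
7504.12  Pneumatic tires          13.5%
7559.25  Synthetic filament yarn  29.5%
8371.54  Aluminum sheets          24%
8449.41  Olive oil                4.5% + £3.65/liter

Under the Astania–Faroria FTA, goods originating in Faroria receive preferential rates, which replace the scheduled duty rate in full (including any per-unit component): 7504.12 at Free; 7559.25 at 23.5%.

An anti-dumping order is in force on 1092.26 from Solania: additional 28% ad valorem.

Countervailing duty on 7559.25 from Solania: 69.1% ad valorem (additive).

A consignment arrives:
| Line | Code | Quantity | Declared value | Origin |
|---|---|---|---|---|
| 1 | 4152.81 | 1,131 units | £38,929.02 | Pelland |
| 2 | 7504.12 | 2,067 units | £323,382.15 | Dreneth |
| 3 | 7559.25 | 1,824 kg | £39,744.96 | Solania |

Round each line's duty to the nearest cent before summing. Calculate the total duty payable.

Line 1 (4152.81, Pelland, 1,131 units, £38,929.02):
Base rate for 4152.81 is 18.5%.
Duty = £38,929.02 × 18.5% = £7,201.87.
Line 2 (7504.12, Dreneth, 2,067 units, £323,382.15):
Base rate for 7504.12 is 13.5%.
7504.12 has an FTA preferential rate, but origin Dreneth is not Faroria; base rate stands.
Duty = £323,382.15 × 13.5% = £43,656.59.
Line 3 (7559.25, Solania, 1,824 kg, £39,744.96):
Base rate for 7559.25 is 29.5%.
7559.25 has an FTA preferential rate, but origin Solania is not Faroria; base rate stands.
Additional duty on 7559.25 from Solania: +69.1%. Applied ad valorem rate: 29.5% + 69.1% = 98.6%.
Duty = £39,744.96 × 98.6% = £39,188.53.
Total = £7,201.87 + £43,656.59 + £39,188.53 = £90,046.99.

£90,046.99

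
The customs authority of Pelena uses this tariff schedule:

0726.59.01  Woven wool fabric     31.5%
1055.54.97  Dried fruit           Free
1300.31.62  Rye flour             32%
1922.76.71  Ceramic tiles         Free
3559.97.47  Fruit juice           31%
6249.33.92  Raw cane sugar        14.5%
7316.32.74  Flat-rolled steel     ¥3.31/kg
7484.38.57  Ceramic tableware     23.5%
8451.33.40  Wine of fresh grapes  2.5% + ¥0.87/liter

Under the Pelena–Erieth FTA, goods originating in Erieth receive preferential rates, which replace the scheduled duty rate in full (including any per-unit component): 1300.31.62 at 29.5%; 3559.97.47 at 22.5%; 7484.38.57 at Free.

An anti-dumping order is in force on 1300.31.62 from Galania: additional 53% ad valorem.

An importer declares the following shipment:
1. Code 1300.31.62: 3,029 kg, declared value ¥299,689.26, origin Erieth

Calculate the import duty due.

Line 1 (1300.31.62, Erieth, 3,029 kg, ¥299,689.26):
Base rate for 1300.31.62 is 32%.
Origin Erieth qualifies under the Pelena–Erieth agreement and 1300.31.62 is covered: preferential rate 29.5% applies instead.
The additional-duty order on 1300.31.62 targets Galania, not Erieth; it does not apply.
Duty = ¥299,689.26 × 29.5% = ¥88,408.33.

¥88,408.33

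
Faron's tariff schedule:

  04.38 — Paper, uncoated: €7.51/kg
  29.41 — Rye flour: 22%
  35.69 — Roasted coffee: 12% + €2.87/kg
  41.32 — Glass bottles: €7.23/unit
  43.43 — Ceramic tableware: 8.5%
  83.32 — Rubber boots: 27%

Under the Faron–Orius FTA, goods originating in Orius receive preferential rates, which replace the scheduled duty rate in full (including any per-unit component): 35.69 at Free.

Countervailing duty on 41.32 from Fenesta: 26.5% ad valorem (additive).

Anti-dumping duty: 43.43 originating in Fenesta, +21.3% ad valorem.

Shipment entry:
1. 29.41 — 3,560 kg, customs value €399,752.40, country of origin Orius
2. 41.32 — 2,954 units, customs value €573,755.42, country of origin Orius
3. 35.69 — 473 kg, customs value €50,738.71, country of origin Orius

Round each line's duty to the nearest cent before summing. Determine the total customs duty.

Line 1 (29.41, Orius, 3,560 kg, €399,752.40):
Base rate for 29.41 is 22%.
Origin Orius is the FTA partner but 29.41 is not on the preference list; base rate stands.
Duty = €399,752.40 × 22% = €87,945.53.
Line 2 (41.32, Orius, 2,954 units, €573,755.42):
Base rate for 41.32 is €7.23/unit.
Origin Orius is the FTA partner but 41.32 is not on the preference list; base rate stands.
The additional-duty order on 41.32 targets Fenesta, not Orius; it does not apply.
Duty = 2,954 × €7.23 = €21,357.42.
Line 3 (35.69, Orius, 473 kg, €50,738.71):
Base rate for 35.69 is 12% + €2.87/kg.
Origin Orius qualifies under the Faron–Orius agreement and 35.69 is covered: preferential rate Free applies instead.
Duty = €50,738.71 × 0% = €0.00.
Total = €87,945.53 + €21,357.42 + €0.00 = €109,302.95.

€109,302.95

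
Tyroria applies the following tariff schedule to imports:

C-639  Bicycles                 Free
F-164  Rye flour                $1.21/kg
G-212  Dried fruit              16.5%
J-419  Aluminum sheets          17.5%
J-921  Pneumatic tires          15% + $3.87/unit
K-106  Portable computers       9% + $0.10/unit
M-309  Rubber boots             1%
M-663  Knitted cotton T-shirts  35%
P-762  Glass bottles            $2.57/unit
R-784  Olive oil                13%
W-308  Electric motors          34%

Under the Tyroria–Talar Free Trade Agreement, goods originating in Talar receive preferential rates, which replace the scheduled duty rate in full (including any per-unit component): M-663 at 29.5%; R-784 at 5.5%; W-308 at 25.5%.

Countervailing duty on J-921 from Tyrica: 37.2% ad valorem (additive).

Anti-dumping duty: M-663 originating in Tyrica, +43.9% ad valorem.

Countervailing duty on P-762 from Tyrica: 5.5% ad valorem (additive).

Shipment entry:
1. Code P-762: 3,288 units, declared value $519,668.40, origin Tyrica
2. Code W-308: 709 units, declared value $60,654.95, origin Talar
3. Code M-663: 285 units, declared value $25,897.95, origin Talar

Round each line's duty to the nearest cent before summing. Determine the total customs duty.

$60,138.83

Line 1 (P-762, Tyrica, 3,288 units, $519,668.40):
Base rate for P-762 is $2.57/unit.
Additional duty on P-762 from Tyrica: +5.5% ad valorem. Applied ad valorem rate = 5.5%.
Duty = $519,668.40 × 5.5% + 3,288 × $2.57 = $37,031.92.
Line 2 (W-308, Talar, 709 units, $60,654.95):
Base rate for W-308 is 34%.
Origin Talar qualifies under the Tyroria–Talar agreement and W-308 is covered: preferential rate 25.5% applies instead.
Duty = $60,654.95 × 25.5% = $15,467.01.
Line 3 (M-663, Talar, 285 units, $25,897.95):
Base rate for M-663 is 35%.
Origin Talar qualifies under the Tyroria–Talar agreement and M-663 is covered: preferential rate 29.5% applies instead.
The additional-duty order on M-663 targets Tyrica, not Talar; it does not apply.
Duty = $25,897.95 × 29.5% = $7,639.90.
Total = $37,031.92 + $15,467.01 + $7,639.90 = $60,138.83.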